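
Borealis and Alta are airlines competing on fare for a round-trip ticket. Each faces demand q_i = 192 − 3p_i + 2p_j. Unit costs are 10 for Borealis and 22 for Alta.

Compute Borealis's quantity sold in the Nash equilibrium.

143.25

Borealis's profit: π = (p_{Borealis} − 10)(192 − 3p_{Borealis} + 2p_{Alta}).
∂π/∂p_{Borealis} = 222 − 6p_{Borealis} + 2p_{Alta} = 0 ⇒ p_{Borealis} = 37 + (1/3)p_{Alta}.
Similarly p_{Alta} = 43 + (1/3)p_{Borealis}.
Substituting the second reaction function into the first: p_{Borealis} = 37 + (1/3)(43 + (1/3)p_{Borealis}), which gives (8/9)p_{Borealis} = 154/3 ⇒ p_{Borealis} = 57.75.
Then p_{Alta} = 43 + (1/3)·57.75 = 62.25.
q_{Borealis} = 192 − 3·57.75 + 2·62.25 = 143.25.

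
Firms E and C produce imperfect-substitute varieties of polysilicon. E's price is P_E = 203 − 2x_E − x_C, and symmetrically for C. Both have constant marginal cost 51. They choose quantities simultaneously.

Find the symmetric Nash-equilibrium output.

Firm E's profit: π = x_E(203 − 2x_E − x_C) − 51x_E.
∂π/∂x_E = 152 − 4x_E − x_C = 0 ⇒ x_E = 38 − 0.25x_C.
The game is symmetric, so in equilibrium x_C = x_E: the reaction function gives 1.25x_E = 38, hence x_E = 30.4.

30.4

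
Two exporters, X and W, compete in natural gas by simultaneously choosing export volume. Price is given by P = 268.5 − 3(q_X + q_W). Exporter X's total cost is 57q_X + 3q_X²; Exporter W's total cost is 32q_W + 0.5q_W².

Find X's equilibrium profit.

Exporter X's profit: π = q_X(268.5 − 3(q_X + q_W)) − 57q_X − 3q_X².
∂π/∂q_X = 211.5 − 12q_X − 3q_W = 0, so q_X = 17.625 − 0.25q_W.
For W: ∂π/∂q_W = 236.5 − 7q_W − 3q_X = 0 ⇒ q_W = 473/14 − (3/7)q_X.
Substituting the second reaction function into the first: q_X = 17.625 − 0.25(473/14 − (3/7)q_X), which gives (25/28)q_X = 257/28 ⇒ q_X = 10.28.
Then q_W = 473/14 − (3/7)·10.28 = 29.38.
Price P = 268.5 − 3·39.66 = 149.52.
X's profit: (149.52 − 57)·10.28 − 3(10.28)² = 634.0704.

634.0704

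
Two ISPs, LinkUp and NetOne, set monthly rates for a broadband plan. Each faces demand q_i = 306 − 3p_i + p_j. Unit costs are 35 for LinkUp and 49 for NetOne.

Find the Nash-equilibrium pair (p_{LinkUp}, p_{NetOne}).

LinkUp's profit: π = (p_{LinkUp} − 35)(306 − 3p_{LinkUp} + p_{NetOne}).
∂π/∂p_{LinkUp} = 411 − 6p_{LinkUp} + p_{NetOne} = 0 ⇒ p_{LinkUp} = 68.5 + (1/6)p_{NetOne}.
Similarly p_{NetOne} = 75.5 + (1/6)p_{LinkUp}.
Substituting the second reaction function into the first: p_{LinkUp} = 68.5 + (1/6)(75.5 + (1/6)p_{LinkUp}), which gives (35/36)p_{LinkUp} = 973/12 ⇒ p_{LinkUp} = 83.4.
Then p_{NetOne} = 75.5 + (1/6)·83.4 = 89.4.

83.4, 89.4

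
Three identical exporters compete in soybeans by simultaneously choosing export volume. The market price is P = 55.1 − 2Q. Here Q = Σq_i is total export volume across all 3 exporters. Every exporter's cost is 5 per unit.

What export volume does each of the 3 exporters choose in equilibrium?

6.2625

A representative exporter's profit is π_i = q_i(55.1 − 2Q) − 5q_i, with Q = q_i + Σ_{j≠i} q_j.
First-order condition: 50.1 − 4q_i − 2Σ_{j≠i} q_j = 0.
In a symmetric equilibrium every exporter chooses the same q, so Σ_{j≠i} q_j = 2q. The condition becomes 50.1 − 8q = 0, giving q = 50.1/8 = 6.2625.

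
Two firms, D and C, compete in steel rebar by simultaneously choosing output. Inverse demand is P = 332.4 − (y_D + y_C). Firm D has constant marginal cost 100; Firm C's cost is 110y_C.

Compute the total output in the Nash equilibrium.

151.6

Firm D's profit: π = y_D(332.4 − (y_D + y_C)) − 100y_D.
∂π/∂y_D = 232.4 − 2y_D − y_C = 0, so y_D = 116.2 − 0.5y_C.
By the same steps for C: y_C = 111.2 − 0.5y_D.
Solving the two reaction functions simultaneously: (1 − (−0.5)(−0.5))y_D = 116.2 − 0.5·111.2, so 0.75y_D = 60.6 and y_D = 80.8.
Then y_C = 111.2 − 0.5·80.8 = 70.8.
Total output: 80.8 + 70.8 = 151.6.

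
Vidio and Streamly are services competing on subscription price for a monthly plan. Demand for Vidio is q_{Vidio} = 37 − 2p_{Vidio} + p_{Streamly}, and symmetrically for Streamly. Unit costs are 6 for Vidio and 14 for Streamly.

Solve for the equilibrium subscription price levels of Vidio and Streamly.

Vidio's profit: π = (p_{Vidio} − 6)(37 − 2p_{Vidio} + p_{Streamly}).
∂π/∂p_{Vidio} = 49 − 4p_{Vidio} + p_{Streamly} = 0 ⇒ p_{Vidio} = 12.25 + 0.25p_{Streamly}.
Similarly p_{Streamly} = 16.25 + 0.25p_{Vidio}.
Plugging p_{Streamly} into Vidio's best response: p_{Vidio} = 12.25 + 0.25(16.25 + 0.25p_{Vidio}) ⇒ 0.9375p_{Vidio} = 16.3125, so p_{Vidio} = 17.4.
Then p_{Streamly} = 16.25 + 0.25·17.4 = 20.6.

17.4, 20.6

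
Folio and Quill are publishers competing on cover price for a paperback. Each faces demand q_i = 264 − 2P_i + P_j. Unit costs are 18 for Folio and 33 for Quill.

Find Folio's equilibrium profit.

14112

Folio's profit: π = (P_{Folio} − 18)(264 − 2P_{Folio} + P_{Quill}).
∂π/∂P_{Folio} = 300 − 4P_{Folio} + P_{Quill} = 0 ⇒ P_{Folio} = 75 + 0.25P_{Quill}.
Similarly P_{Quill} = 82.5 + 0.25P_{Folio}.
Plugging P_{Quill} into Folio's best response: P_{Folio} = 75 + 0.25(82.5 + 0.25P_{Folio}) ⇒ 0.9375P_{Folio} = 95.625, so P_{Folio} = 102.
Then P_{Quill} = 82.5 + 0.25·102 = 108.
q_{Folio} = 264 − 2·102 + 108 = 168.
Profit = (102 − 18)·168 = 14112.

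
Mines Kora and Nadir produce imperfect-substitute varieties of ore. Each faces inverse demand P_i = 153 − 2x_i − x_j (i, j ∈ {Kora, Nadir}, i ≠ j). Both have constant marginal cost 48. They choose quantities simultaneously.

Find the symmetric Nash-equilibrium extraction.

Mine Kora's profit: π = x_{Kora}(153 − 2x_{Kora} − x_{Nadir}) − 48x_{Kora}.
∂π/∂x_{Kora} = 105 − 4x_{Kora} − x_{Nadir} = 0 ⇒ x_{Kora} = 26.25 − 0.25x_{Nadir}.
By symmetry x_{Nadir} = x_{Kora}; substituting into the reaction function, 1.25x_{Kora} = 26.25 and x_{Kora} = 21.

21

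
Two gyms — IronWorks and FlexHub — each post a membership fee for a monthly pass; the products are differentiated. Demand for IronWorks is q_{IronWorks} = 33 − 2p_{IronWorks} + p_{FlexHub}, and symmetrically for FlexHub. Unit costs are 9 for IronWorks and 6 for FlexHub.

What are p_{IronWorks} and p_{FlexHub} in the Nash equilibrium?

IronWorks's profit: π = (p_{IronWorks} − 9)(33 − 2p_{IronWorks} + p_{FlexHub}).
∂π/∂p_{IronWorks} = 51 − 4p_{IronWorks} + p_{FlexHub} = 0 ⇒ p_{IronWorks} = 12.75 + 0.25p_{FlexHub}.
Similarly p_{FlexHub} = 11.25 + 0.25p_{IronWorks}.
Substituting the second reaction function into the first: p_{IronWorks} = 12.75 + 0.25(11.25 + 0.25p_{IronWorks}), which gives 0.9375p_{IronWorks} = 15.5625 ⇒ p_{IronWorks} = 16.6.
Then p_{FlexHub} = 11.25 + 0.25·16.6 = 15.4.

16.6, 15.4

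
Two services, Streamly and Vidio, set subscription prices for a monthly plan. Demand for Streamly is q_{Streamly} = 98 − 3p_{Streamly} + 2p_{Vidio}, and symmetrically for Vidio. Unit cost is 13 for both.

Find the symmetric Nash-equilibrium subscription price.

Streamly's profit: π = (p_{Streamly} − 13)(98 − 3p_{Streamly} + 2p_{Vidio}).
∂π/∂p_{Streamly} = 137 − 6p_{Streamly} + 2p_{Vidio} = 0 ⇒ p_{Streamly} = 137/6 + (1/3)p_{Vidio}.
The game is symmetric, so in equilibrium p_{Vidio} = p_{Streamly}: the reaction function gives (2/3)p_{Streamly} = 137/6, hence p_{Streamly} = 34.25.

34.25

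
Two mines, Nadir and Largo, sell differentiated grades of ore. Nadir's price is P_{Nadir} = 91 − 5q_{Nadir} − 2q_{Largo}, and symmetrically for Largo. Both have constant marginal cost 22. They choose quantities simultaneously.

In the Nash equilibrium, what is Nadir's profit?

165.3125

Mine Nadir's profit: π = q_{Nadir}(91 − 5q_{Nadir} − 2q_{Largo}) − 22q_{Nadir}.
∂π/∂q_{Nadir} = 69 − 10q_{Nadir} − 2q_{Largo} = 0 ⇒ q_{Nadir} = 6.9 − 0.2q_{Largo}.
The game is symmetric, so in equilibrium q_{Largo} = q_{Nadir}: the reaction function gives 1.2q_{Nadir} = 6.9, hence q_{Nadir} = 5.75.
P_{Nadir} = 91 − 5·5.75 − 2·5.75 = 50.75.
Profit = (50.75 − 22)·5.75 = 165.3125.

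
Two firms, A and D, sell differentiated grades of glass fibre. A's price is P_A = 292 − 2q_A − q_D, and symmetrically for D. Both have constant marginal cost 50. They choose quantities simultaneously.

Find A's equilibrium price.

146.8

Firm A's profit: π = q_A(292 − 2q_A − q_D) − 50q_A.
∂π/∂q_A = 242 − 4q_A − q_D = 0 ⇒ q_A = 60.5 − 0.25q_D.
By symmetry q_D = q_A; substituting into the reaction function, 1.25q_A = 60.5 and q_A = 48.4.
P_A = 292 − 2·48.4 − 48.4 = 146.8.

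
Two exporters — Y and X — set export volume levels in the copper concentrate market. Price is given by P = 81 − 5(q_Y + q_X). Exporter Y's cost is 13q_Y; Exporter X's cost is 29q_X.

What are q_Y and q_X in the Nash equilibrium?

5.6, 2.4

Exporter Y's profit: π = q_Y(81 − 5(q_Y + q_X)) − 13q_Y.
∂π/∂q_Y = 68 − 10q_Y − 5q_X = 0, so q_Y = 6.8 − 0.5q_X.
By the same steps for X: q_X = 5.2 − 0.5q_Y.
Plugging q_X into Y's best response: q_Y = 6.8 − 0.5(5.2 − 0.5q_Y) ⇒ 0.75q_Y = 4.2, so q_Y = 5.6.
Then q_X = 5.2 − 0.5·5.6 = 2.4.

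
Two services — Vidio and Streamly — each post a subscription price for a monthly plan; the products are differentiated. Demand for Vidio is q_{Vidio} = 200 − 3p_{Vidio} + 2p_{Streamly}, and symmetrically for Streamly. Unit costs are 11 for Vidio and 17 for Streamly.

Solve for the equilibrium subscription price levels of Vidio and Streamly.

59.375, 61.625

Vidio's profit: π = (p_{Vidio} − 11)(200 − 3p_{Vidio} + 2p_{Streamly}).
∂π/∂p_{Vidio} = 233 − 6p_{Vidio} + 2p_{Streamly} = 0 ⇒ p_{Vidio} = 233/6 + (1/3)p_{Streamly}.
Similarly p_{Streamly} = 251/6 + (1/3)p_{Vidio}.
Solving the two reaction functions simultaneously: (1 − (1/3)(1/3))p_{Vidio} = 233/6 + (1/3)·(251/6), so (8/9)p_{Vidio} = 475/9 and p_{Vidio} = 59.375.
Then p_{Streamly} = 251/6 + (1/3)·59.375 = 61.625.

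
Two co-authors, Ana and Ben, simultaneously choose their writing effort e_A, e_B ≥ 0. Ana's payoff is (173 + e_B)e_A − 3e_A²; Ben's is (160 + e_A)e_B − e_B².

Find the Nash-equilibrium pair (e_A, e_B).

Expanding Ana's payoff: 173e_A + e_Be_A − 3e_A².
∂π/∂e_A = 173 + e_B − 6e_A = 0, so e_A = 173/6 + (1/6)e_B.
Likewise for Ben: e_B = 80 + 0.5e_A.
Substituting the second reaction function into the first: e_A = 173/6 + (1/6)(80 + 0.5e_A), which gives (11/12)e_A = 253/6 ⇒ e_A = 46.
Then e_B = 80 + 0.5·46 = 103.

46, 103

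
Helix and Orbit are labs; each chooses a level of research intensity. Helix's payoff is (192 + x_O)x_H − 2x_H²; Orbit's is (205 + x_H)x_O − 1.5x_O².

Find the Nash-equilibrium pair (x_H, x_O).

Expanding Helix's payoff: 192x_H + x_Ox_H − 2x_H².
∂π/∂x_H = 192 + x_O − 4x_H = 0, so x_H = 48 + 0.25x_O.
Likewise for Orbit: x_O = 205/3 + (1/3)x_H.
Substituting the second reaction function into the first: x_H = 48 + 0.25(205/3 + (1/3)x_H), which gives (11/12)x_H = 781/12 ⇒ x_H = 71.
Then x_O = 205/3 + (1/3)·71 = 92.

71, 92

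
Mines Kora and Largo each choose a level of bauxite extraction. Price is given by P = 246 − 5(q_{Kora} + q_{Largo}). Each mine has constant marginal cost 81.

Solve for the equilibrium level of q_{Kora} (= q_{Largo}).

Mine Kora's profit: π = q_{Kora}(246 − 5(q_{Kora} + q_{Largo})) − 81q_{Kora}.
∂π/∂q_{Kora} = 165 − 10q_{Kora} − 5q_{Largo} = 0, so q_{Kora} = 16.5 − 0.5q_{Largo}.
The game is symmetric, so in equilibrium q_{Largo} = q_{Kora}: the reaction function gives 1.5q_{Kora} = 16.5, hence q_{Kora} = 11.

11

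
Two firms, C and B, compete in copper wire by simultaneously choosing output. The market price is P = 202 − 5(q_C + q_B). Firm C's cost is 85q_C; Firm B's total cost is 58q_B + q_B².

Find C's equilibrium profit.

Firm C's profit: π = q_C(202 − 5(q_C + q_B)) − 85q_C.
∂π/∂q_C = 117 − 10q_C − 5q_B = 0, so q_C = 11.7 − 0.5q_B.
For B: ∂π/∂q_B = 144 − 12q_B − 5q_C = 0 ⇒ q_B = 12 − (5/12)q_C.
Substituting the second reaction function into the first: q_C = 11.7 − 0.5(12 − (5/12)q_C), which gives (19/24)q_C = 5.7 ⇒ q_C = 7.2.
Then q_B = 12 − (5/12)·7.2 = 9.
Price P = 202 − 5·16.2 = 121.
C's profit: (121 − 85)·7.2 = 259.2.

259.2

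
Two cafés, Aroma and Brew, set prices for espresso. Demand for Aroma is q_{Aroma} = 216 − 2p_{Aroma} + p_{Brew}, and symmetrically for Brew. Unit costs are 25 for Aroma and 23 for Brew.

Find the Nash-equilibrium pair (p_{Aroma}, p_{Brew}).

Aroma's profit: π = (p_{Aroma} − 25)(216 − 2p_{Aroma} + p_{Brew}).
∂π/∂p_{Aroma} = 266 − 4p_{Aroma} + p_{Brew} = 0 ⇒ p_{Aroma} = 66.5 + 0.25p_{Brew}.
Similarly p_{Brew} = 65.5 + 0.25p_{Aroma}.
Plugging p_{Brew} into Aroma's best response: p_{Aroma} = 66.5 + 0.25(65.5 + 0.25p_{Aroma}) ⇒ 0.9375p_{Aroma} = 82.875, so p_{Aroma} = 88.4.
Then p_{Brew} = 65.5 + 0.25·88.4 = 87.6.

88.4, 87.6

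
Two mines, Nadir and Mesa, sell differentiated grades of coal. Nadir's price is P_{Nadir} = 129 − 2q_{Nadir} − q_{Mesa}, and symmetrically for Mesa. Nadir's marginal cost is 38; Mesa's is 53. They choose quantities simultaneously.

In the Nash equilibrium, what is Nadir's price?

76.4

Mine Nadir's profit: π = q_{Nadir}(129 − 2q_{Nadir} − q_{Mesa}) − 38q_{Nadir}.
∂π/∂q_{Nadir} = 91 − 4q_{Nadir} − q_{Mesa} = 0 ⇒ q_{Nadir} = 22.75 − 0.25q_{Mesa}.
Similarly q_{Mesa} = 19 − 0.25q_{Nadir}.
Solving the two reaction functions simultaneously: (1 − (−0.25)(−0.25))q_{Nadir} = 22.75 − 0.25·19, so 0.9375q_{Nadir} = 18 and q_{Nadir} = 19.2.
Then q_{Mesa} = 19 − 0.25·19.2 = 14.2.
P_{Nadir} = 129 − 2·19.2 − 14.2 = 76.4.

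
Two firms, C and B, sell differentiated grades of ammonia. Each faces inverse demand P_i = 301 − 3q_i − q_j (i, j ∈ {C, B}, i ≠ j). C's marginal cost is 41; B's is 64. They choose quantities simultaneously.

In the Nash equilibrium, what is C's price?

Firm C's profit: π = q_C(301 − 3q_C − q_B) − 41q_C.
∂π/∂q_C = 260 − 6q_C − q_B = 0 ⇒ q_C = 130/3 − (1/6)q_B.
Similarly q_B = 39.5 − (1/6)q_C.
Substituting the second reaction function into the first: q_C = 130/3 − (1/6)(39.5 − (1/6)q_C), which gives (35/36)q_C = 36.75 ⇒ q_C = 37.8.
Then q_B = 39.5 − (1/6)·37.8 = 33.2.
P_C = 301 − 3·37.8 − 33.2 = 154.4.

154.4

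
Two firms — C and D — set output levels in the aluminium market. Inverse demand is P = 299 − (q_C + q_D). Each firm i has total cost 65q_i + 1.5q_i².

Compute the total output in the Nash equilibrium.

78

Firm C's profit: π = q_C(299 − (q_C + q_D)) − 65q_C − 1.5q_C².
∂π/∂q_C = 234 − 5q_C − q_D = 0, so q_C = 46.8 − 0.2q_D.
By symmetry q_D = q_C; substituting into the reaction function, 1.2q_C = 46.8 and q_C = 39.
Total output: 39 + 39 = 78.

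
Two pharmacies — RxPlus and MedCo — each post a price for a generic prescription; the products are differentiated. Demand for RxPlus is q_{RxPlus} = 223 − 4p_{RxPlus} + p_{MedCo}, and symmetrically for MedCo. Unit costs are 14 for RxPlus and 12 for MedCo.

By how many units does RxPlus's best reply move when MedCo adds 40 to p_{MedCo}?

RxPlus's profit: π = (p_{RxPlus} − 14)(223 − 4p_{RxPlus} + p_{MedCo}).
∂π/∂p_{RxPlus} = 279 − 8p_{RxPlus} + p_{MedCo} = 0 ⇒ p_{RxPlus} = 34.875 + 0.125p_{MedCo}.
The reaction-function slope is 0.125, so a 40-unit rise in p_{MedCo} moves p_{RxPlus} by 0.125 × 40 = 5. RxPlus's best response rises — the actions are strategic complements.

5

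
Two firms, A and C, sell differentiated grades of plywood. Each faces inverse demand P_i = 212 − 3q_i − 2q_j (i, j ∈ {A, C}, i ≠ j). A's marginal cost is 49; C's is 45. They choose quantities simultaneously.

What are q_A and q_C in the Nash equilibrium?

20.125, 21.125

Firm A's profit: π = q_A(212 − 3q_A − 2q_C) − 49q_A.
∂π/∂q_A = 163 − 6q_A − 2q_C = 0 ⇒ q_A = 163/6 − (1/3)q_C.
Similarly q_C = 167/6 − (1/3)q_A.
Solving the two reaction functions simultaneously: (1 − (−1/3)(−1/3))q_A = 163/6 − (1/3)·(167/6), so (8/9)q_A = 161/9 and q_A = 20.125.
Then q_C = 167/6 − (1/3)·20.125 = 21.125.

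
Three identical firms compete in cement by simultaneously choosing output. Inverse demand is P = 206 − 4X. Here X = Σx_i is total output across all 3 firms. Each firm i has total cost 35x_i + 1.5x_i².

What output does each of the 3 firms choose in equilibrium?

9

A representative firm's profit is π_i = x_i(206 − 4X) − 35x_i − 1.5x_i², with X = x_i + Σ_{j≠i} x_j.
First-order condition: 171 − 11x_i − 4Σ_{j≠i} x_j = 0.
In a symmetric equilibrium every firm chooses the same x, so Σ_{j≠i} x_j = 2x. The condition becomes 171 − 19x = 0, giving x = 171/19 = 9.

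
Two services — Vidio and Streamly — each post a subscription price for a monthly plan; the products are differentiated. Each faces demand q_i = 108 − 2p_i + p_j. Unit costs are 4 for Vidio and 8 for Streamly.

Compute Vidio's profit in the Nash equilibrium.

2478.08

Vidio's profit: π = (p_{Vidio} − 4)(108 − 2p_{Vidio} + p_{Streamly}).
∂π/∂p_{Vidio} = 116 − 4p_{Vidio} + p_{Streamly} = 0 ⇒ p_{Vidio} = 29 + 0.25p_{Streamly}.
Similarly p_{Streamly} = 31 + 0.25p_{Vidio}.
Plugging p_{Streamly} into Vidio's best response: p_{Vidio} = 29 + 0.25(31 + 0.25p_{Vidio}) ⇒ 0.9375p_{Vidio} = 36.75, so p_{Vidio} = 39.2.
Then p_{Streamly} = 31 + 0.25·39.2 = 40.8.
q_{Vidio} = 108 − 2·39.2 + 40.8 = 70.4.
Profit = (39.2 − 4)·70.4 = 2478.08.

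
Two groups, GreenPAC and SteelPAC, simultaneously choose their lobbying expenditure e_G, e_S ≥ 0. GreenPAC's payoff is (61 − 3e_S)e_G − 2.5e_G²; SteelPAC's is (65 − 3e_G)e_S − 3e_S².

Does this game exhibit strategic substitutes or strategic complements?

strategic substitutes

Expanding GreenPAC's payoff: 61e_G − 3e_Se_G − 2.5e_G².
∂π/∂e_G = 61 − 3e_S − 5e_G = 0, so e_G = 12.2 − 0.6e_S.
The best-response slope de_G/de_S = −0.6 < 0: the reaction function is downward-sloping, so the choices are strategic substitutes.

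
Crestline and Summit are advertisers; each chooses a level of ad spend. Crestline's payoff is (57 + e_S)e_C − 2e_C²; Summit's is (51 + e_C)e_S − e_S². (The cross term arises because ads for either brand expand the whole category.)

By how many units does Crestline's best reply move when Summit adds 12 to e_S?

Expanding Crestline's payoff: 57e_C + e_Se_C − 2e_C².
∂π/∂e_C = 57 + e_S − 4e_C = 0, so e_C = 14.25 + 0.25e_S.
The reaction-function slope is 0.25, so a 12-unit rise in e_S moves e_C by 0.25 × 12 = 3. Crestline's best response rises — the actions are strategic complements.

3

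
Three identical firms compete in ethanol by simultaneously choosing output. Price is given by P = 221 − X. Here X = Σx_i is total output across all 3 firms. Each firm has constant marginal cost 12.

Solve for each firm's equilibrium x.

A representative firm's profit is π_i = x_i(221 − X) − 12x_i, with X = x_i + Σ_{j≠i} x_j.
First-order condition: 209 − 2x_i − Σ_{j≠i} x_j = 0.
Imposing symmetry (x_j = x for all j) turns Σ_{j≠i} x_j into 2x, so 209 = 4x and x = 52.25.

52.25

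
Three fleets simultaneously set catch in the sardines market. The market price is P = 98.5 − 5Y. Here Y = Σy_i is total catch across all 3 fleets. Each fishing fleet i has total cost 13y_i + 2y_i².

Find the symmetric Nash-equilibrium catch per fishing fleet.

A representative fishing fleet's profit is π_i = y_i(98.5 − 5Y) − 13y_i − 2y_i², with Y = y_i + Σ_{j≠i} y_j.
First-order condition: 85.5 − 14y_i − 5Σ_{j≠i} y_j = 0.
With identical fishing fleets, set every y_j = y: then 85.5 − 14y − 10y = 0, i.e. y = 85.5/24 = 3.5625.

3.5625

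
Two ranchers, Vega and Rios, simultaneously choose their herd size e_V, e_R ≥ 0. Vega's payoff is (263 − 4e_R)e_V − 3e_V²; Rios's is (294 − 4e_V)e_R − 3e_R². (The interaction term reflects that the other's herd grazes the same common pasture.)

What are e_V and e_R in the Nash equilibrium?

20.1, 35.6

Expanding Vega's payoff: 263e_V − 4e_Re_V − 3e_V².
∂π/∂e_V = 263 − 4e_R − 6e_V = 0, so e_V = 263/6 − (2/3)e_R.
Likewise for Rios: e_R = 49 − (2/3)e_V.
Solving the two reaction functions simultaneously: (1 − (−2/3)(−2/3))e_V = 263/6 − (2/3)·49, so (5/9)e_V = 67/6 and e_V = 20.1.
Then e_R = 49 − (2/3)·20.1 = 35.6.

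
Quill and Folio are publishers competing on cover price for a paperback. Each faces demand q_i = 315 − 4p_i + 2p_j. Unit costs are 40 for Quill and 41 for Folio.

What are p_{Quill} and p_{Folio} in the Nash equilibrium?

79.3, 79.7

Quill's profit: π = (p_{Quill} − 40)(315 − 4p_{Quill} + 2p_{Folio}).
∂π/∂p_{Quill} = 475 − 8p_{Quill} + 2p_{Folio} = 0 ⇒ p_{Quill} = 59.375 + 0.25p_{Folio}.
Similarly p_{Folio} = 59.875 + 0.25p_{Quill}.
Substituting the second reaction function into the first: p_{Quill} = 59.375 + 0.25(59.875 + 0.25p_{Quill}), which gives 0.9375p_{Quill} = 2379/32 ⇒ p_{Quill} = 79.3.
Then p_{Folio} = 59.875 + 0.25·79.3 = 79.7.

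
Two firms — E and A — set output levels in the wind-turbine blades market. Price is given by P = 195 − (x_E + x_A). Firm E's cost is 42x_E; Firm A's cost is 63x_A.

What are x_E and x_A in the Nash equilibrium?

Firm E's profit: π = x_E(195 − (x_E + x_A)) − 42x_E.
∂π/∂x_E = 153 − 2x_E − x_A = 0, so x_E = 76.5 − 0.5x_A.
By the same steps for A: x_A = 66 − 0.5x_E.
Plugging x_A into E's best response: x_E = 76.5 − 0.5(66 − 0.5x_E) ⇒ 0.75x_E = 43.5, so x_E = 58.
Then x_A = 66 − 0.5·58 = 37.

58, 37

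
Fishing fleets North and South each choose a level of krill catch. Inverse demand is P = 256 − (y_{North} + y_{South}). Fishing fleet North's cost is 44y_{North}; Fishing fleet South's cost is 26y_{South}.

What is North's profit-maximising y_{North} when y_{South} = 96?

58

Fishing fleet North's profit: π = y_{North}(256 − (y_{North} + y_{South})) − 44y_{North}.
∂π/∂y_{North} = 212 − 2y_{North} − y_{South} = 0, so y_{North} = 106 − 0.5y_{South}.
At y_{South} = 96: y_{North} = 106 − 0.5·96 = 58.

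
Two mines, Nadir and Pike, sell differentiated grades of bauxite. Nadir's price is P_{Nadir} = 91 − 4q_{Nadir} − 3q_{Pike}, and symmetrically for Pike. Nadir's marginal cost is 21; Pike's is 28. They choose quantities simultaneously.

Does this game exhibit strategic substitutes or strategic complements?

Mine Nadir's profit: π = q_{Nadir}(91 − 4q_{Nadir} − 3q_{Pike}) − 21q_{Nadir}.
∂π/∂q_{Nadir} = 70 − 8q_{Nadir} − 3q_{Pike} = 0 ⇒ q_{Nadir} = 8.75 − 0.375q_{Pike}.
The best-response slope dq_{Nadir}/dq_{Pike} = −0.375 < 0: the reaction function is downward-sloping, so the choices are strategic substitutes.

strategic substitutes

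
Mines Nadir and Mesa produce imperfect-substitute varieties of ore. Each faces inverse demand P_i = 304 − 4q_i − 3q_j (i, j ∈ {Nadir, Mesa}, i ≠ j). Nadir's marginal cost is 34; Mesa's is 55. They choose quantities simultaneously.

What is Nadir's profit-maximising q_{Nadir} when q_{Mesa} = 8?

Mine Nadir's profit: π = q_{Nadir}(304 − 4q_{Nadir} − 3q_{Mesa}) − 34q_{Nadir}.
∂π/∂q_{Nadir} = 270 − 8q_{Nadir} − 3q_{Mesa} = 0 ⇒ q_{Nadir} = 33.75 − 0.375q_{Mesa}.
At q_{Mesa} = 8: q_{Nadir} = 33.75 − 0.375·8 = 30.75.

30.75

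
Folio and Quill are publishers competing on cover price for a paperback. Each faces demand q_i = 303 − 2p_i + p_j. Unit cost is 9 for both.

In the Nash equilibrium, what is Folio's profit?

Folio's profit: π = (p_{Folio} − 9)(303 − 2p_{Folio} + p_{Quill}).
∂π/∂p_{Folio} = 321 − 4p_{Folio} + p_{Quill} = 0 ⇒ p_{Folio} = 80.25 + 0.25p_{Quill}.
By symmetry p_{Quill} = p_{Folio}; substituting into the reaction function, 0.75p_{Folio} = 80.25 and p_{Folio} = 107.
q_{Folio} = 303 − 2·107 + 107 = 196.
Profit = (107 − 9)·196 = 19208.

19208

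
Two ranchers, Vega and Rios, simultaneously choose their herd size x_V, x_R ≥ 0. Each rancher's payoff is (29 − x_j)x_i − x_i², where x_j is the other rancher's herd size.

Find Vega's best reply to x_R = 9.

10

Vega's payoff is (29 − x_R)x_V − x_V².
∂π/∂x_V = 29 − x_R − 2x_V = 0, so x_V = 14.5 − 0.5x_R.
At x_R = 9: x_V = 14.5 − 0.5·9 = 10.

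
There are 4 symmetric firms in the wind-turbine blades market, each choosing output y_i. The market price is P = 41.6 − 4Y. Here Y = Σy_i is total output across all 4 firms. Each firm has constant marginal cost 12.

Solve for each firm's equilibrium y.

1.48

A representative firm's profit is π_i = y_i(41.6 − 4Y) − 12y_i, with Y = y_i + Σ_{j≠i} y_j.
First-order condition: 29.6 − 8y_i − 4Σ_{j≠i} y_j = 0.
In a symmetric equilibrium every firm chooses the same y, so Σ_{j≠i} y_j = 3y. The condition becomes 29.6 − 20y = 0, giving y = 29.6/20 = 1.48.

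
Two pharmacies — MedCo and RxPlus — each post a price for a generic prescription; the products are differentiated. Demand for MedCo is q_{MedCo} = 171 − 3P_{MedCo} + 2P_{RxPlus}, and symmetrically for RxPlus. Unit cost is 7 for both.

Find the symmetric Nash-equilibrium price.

MedCo's profit: π = (P_{MedCo} − 7)(171 − 3P_{MedCo} + 2P_{RxPlus}).
∂π/∂P_{MedCo} = 192 − 6P_{MedCo} + 2P_{RxPlus} = 0 ⇒ P_{MedCo} = 32 + (1/3)P_{RxPlus}.
By symmetry P_{RxPlus} = P_{MedCo}; substituting into the reaction function, (2/3)P_{MedCo} = 32 and P_{MedCo} = 48.

48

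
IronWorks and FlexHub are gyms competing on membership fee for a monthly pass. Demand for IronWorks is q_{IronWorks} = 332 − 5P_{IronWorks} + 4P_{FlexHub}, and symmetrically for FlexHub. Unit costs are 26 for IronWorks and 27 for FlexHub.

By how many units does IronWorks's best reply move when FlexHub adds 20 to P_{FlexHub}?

8

IronWorks's profit: π = (P_{IronWorks} − 26)(332 − 5P_{IronWorks} + 4P_{FlexHub}).
∂π/∂P_{IronWorks} = 462 − 10P_{IronWorks} + 4P_{FlexHub} = 0 ⇒ P_{IronWorks} = 46.2 + 0.4P_{FlexHub}.
The reaction-function slope is 0.4, so a 20-unit rise in P_{FlexHub} moves P_{IronWorks} by 0.4 × 20 = 8. IronWorks's best response rises — the actions are strategic complements.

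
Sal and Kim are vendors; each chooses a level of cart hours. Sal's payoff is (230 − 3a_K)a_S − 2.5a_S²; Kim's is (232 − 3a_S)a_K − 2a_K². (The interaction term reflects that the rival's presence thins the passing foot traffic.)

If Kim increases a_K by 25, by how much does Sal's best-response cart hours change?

-15

Expanding Sal's payoff: 230a_S − 3a_Ka_S − 2.5a_S².
∂π/∂a_S = 230 − 3a_K − 5a_S = 0, so a_S = 46 − 0.6a_K.
The reaction-function slope is −0.6, so a 25-unit rise in a_K moves a_S by −0.6 × 25 = −15. Sal's best response falls — the actions are strategic substitutes.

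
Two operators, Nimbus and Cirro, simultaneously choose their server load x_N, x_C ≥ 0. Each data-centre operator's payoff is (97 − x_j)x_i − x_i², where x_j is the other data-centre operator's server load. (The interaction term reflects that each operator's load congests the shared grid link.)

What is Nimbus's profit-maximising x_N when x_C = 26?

35.5

Nimbus's payoff is (97 − x_C)x_N − x_N².
∂π/∂x_N = 97 − x_C − 2x_N = 0, so x_N = 48.5 − 0.5x_C.
At x_C = 26: x_N = 48.5 − 0.5·26 = 35.5.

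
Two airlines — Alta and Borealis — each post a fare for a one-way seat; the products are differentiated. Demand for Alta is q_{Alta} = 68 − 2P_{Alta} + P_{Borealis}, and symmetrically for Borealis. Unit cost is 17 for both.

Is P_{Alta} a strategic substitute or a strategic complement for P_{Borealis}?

Alta's profit: π = (P_{Alta} − 17)(68 − 2P_{Alta} + P_{Borealis}).
∂π/∂P_{Alta} = 102 − 4P_{Alta} + P_{Borealis} = 0 ⇒ P_{Alta} = 25.5 + 0.25P_{Borealis}.
The best-response slope dP_{Alta}/dP_{Borealis} = 0.25 > 0: the reaction function is upward-sloping, so the choices are strategic complements.

strategic complements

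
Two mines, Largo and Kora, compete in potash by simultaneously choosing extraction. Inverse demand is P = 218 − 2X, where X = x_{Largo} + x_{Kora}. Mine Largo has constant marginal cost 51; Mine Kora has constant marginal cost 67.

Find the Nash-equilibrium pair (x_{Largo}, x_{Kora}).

Mine Largo's profit: π = x_{Largo}(218 − 2(x_{Largo} + x_{Kora})) − 51x_{Largo}.
∂π/∂x_{Largo} = 167 − 4x_{Largo} − 2x_{Kora} = 0, so x_{Largo} = 41.75 − 0.5x_{Kora}.
By the same steps for Kora: x_{Kora} = 37.75 − 0.5x_{Largo}.
Substituting the second reaction function into the first: x_{Largo} = 41.75 − 0.5(37.75 − 0.5x_{Largo}), which gives 0.75x_{Largo} = 22.875 ⇒ x_{Largo} = 30.5.
Then x_{Kora} = 37.75 − 0.5·30.5 = 22.5.

30.5, 22.5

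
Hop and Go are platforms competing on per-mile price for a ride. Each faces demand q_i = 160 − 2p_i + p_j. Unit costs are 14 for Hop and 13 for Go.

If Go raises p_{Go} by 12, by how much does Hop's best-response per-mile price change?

Hop's profit: π = (p_{Hop} − 14)(160 − 2p_{Hop} + p_{Go}).
∂π/∂p_{Hop} = 188 − 4p_{Hop} + p_{Go} = 0 ⇒ p_{Hop} = 47 + 0.25p_{Go}.
The reaction-function slope is 0.25, so a 12-unit rise in p_{Go} moves p_{Hop} by 0.25 × 12 = 3. Hop's best response rises — the actions are strategic complements.

3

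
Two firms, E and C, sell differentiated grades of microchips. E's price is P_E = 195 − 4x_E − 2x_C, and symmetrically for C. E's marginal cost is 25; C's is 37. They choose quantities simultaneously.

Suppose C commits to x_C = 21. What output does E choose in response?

16

Firm E's profit: π = x_E(195 − 4x_E − 2x_C) − 25x_E.
∂π/∂x_E = 170 − 8x_E − 2x_C = 0 ⇒ x_E = 21.25 − 0.25x_C.
At x_C = 21: x_E = 21.25 − 0.25·21 = 16.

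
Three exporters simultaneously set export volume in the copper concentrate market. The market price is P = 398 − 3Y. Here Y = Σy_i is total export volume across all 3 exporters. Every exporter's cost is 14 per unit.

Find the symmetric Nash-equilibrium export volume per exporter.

32

A representative exporter's profit is π_i = y_i(398 − 3Y) − 14y_i, with Y = y_i + Σ_{j≠i} y_j.
First-order condition: 384 − 6y_i − 3Σ_{j≠i} y_j = 0.
In a symmetric equilibrium every exporter chooses the same y, so Σ_{j≠i} y_j = 2y. The condition becomes 384 − 12y = 0, giving y = 384/12 = 32.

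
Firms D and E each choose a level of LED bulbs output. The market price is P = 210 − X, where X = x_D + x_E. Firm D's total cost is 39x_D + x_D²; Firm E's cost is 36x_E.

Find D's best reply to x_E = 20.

Firm D's profit: π = x_D(210 − (x_D + x_E)) − 39x_D − x_D².
∂π/∂x_D = 171 − 4x_D − x_E = 0, so x_D = 42.75 − 0.25x_E.
At x_E = 20: x_D = 42.75 − 0.25·20 = 37.75.

37.75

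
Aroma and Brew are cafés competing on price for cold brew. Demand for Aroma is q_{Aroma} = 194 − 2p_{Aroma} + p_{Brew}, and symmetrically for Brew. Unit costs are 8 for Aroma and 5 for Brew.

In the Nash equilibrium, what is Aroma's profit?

Aroma's profit: π = (p_{Aroma} − 8)(194 − 2p_{Aroma} + p_{Brew}).
∂π/∂p_{Aroma} = 210 − 4p_{Aroma} + p_{Brew} = 0 ⇒ p_{Aroma} = 52.5 + 0.25p_{Brew}.
Similarly p_{Brew} = 51 + 0.25p_{Aroma}.
Plugging p_{Brew} into Aroma's best response: p_{Aroma} = 52.5 + 0.25(51 + 0.25p_{Aroma}) ⇒ 0.9375p_{Aroma} = 65.25, so p_{Aroma} = 69.6.
Then p_{Brew} = 51 + 0.25·69.6 = 68.4.
q_{Aroma} = 194 − 2·69.6 + 68.4 = 123.2.
Profit = (69.6 − 8)·123.2 = 7589.12.

7589.12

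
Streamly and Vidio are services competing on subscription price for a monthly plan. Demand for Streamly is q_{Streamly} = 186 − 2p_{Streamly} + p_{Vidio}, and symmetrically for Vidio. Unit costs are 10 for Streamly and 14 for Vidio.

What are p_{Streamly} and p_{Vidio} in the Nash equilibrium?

69.2, 70.8

Streamly's profit: π = (p_{Streamly} − 10)(186 − 2p_{Streamly} + p_{Vidio}).
∂π/∂p_{Streamly} = 206 − 4p_{Streamly} + p_{Vidio} = 0 ⇒ p_{Streamly} = 51.5 + 0.25p_{Vidio}.
Similarly p_{Vidio} = 53.5 + 0.25p_{Streamly}.
Substituting the second reaction function into the first: p_{Streamly} = 51.5 + 0.25(53.5 + 0.25p_{Streamly}), which gives 0.9375p_{Streamly} = 64.875 ⇒ p_{Streamly} = 69.2.
Then p_{Vidio} = 53.5 + 0.25·69.2 = 70.8.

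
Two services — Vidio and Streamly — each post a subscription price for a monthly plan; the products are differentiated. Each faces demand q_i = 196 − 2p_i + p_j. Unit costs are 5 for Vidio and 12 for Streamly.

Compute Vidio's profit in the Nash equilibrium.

8346.32

Vidio's profit: π = (p_{Vidio} − 5)(196 − 2p_{Vidio} + p_{Streamly}).
∂π/∂p_{Vidio} = 206 − 4p_{Vidio} + p_{Streamly} = 0 ⇒ p_{Vidio} = 51.5 + 0.25p_{Streamly}.
Similarly p_{Streamly} = 55 + 0.25p_{Vidio}.
Solving the two reaction functions simultaneously: (1 − (0.25)(0.25))p_{Vidio} = 51.5 + 0.25·55, so 0.9375p_{Vidio} = 65.25 and p_{Vidio} = 69.6.
Then p_{Streamly} = 55 + 0.25·69.6 = 72.4.
q_{Vidio} = 196 − 2·69.6 + 72.4 = 129.2.
Profit = (69.6 − 5)·129.2 = 8346.32.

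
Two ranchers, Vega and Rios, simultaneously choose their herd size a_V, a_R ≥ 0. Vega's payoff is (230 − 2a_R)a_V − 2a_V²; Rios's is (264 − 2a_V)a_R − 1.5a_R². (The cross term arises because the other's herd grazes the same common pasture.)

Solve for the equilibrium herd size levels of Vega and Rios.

Expanding Vega's payoff: 230a_V − 2a_Ra_V − 2a_V².
∂π/∂a_V = 230 − 2a_R − 4a_V = 0, so a_V = 57.5 − 0.5a_R.
Likewise for Rios: a_R = 88 − (2/3)a_V.
Substituting the second reaction function into the first: a_V = 57.5 − 0.5(88 − (2/3)a_V), which gives (2/3)a_V = 13.5 ⇒ a_V = 20.25.
Then a_R = 88 − (2/3)·20.25 = 74.5.

20.25, 74.5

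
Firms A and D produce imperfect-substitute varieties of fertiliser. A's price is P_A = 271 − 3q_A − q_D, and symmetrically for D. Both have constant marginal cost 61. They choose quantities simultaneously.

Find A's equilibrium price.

151

Firm A's profit: π = q_A(271 − 3q_A − q_D) − 61q_A.
∂π/∂q_A = 210 − 6q_A − q_D = 0 ⇒ q_A = 35 − (1/6)q_D.
By symmetry q_D = q_A; substituting into the reaction function, (7/6)q_A = 35 and q_A = 30.
P_A = 271 − 3·30 − 30 = 151.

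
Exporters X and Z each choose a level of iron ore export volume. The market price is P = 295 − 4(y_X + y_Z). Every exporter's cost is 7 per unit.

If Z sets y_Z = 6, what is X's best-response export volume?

Exporter X's profit: π = y_X(295 − 4(y_X + y_Z)) − 7y_X.
∂π/∂y_X = 288 − 8y_X − 4y_Z = 0, so y_X = 36 − 0.5y_Z.
At y_Z = 6: y_X = 36 − 0.5·6 = 33.

33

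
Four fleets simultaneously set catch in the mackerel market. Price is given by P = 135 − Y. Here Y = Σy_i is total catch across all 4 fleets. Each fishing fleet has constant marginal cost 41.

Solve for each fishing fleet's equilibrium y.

18.8

A representative fishing fleet's profit is π_i = y_i(135 − Y) − 41y_i, with Y = y_i + Σ_{j≠i} y_j.
First-order condition: 94 − 2y_i − Σ_{j≠i} y_j = 0.
In a symmetric equilibrium every fishing fleet chooses the same y, so Σ_{j≠i} y_j = 3y. The condition becomes 94 − 5y = 0, giving y = 94/5 = 18.8.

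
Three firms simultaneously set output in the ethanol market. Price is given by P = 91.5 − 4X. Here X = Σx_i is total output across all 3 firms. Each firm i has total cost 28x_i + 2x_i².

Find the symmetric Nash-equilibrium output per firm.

3.175

A representative firm's profit is π_i = x_i(91.5 − 4X) − 28x_i − 2x_i², with X = x_i + Σ_{j≠i} x_j.
First-order condition: 63.5 − 12x_i − 4Σ_{j≠i} x_j = 0.
With identical firms, set every x_j = x: then 63.5 − 12x − 8x = 0, i.e. x = 63.5/20 = 3.175.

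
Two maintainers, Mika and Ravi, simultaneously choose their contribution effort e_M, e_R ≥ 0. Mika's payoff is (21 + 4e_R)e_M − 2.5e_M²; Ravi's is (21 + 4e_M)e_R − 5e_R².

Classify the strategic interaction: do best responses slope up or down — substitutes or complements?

Expanding Mika's payoff: 21e_M + 4e_Re_M − 2.5e_M².
∂π/∂e_M = 21 + 4e_R − 5e_M = 0, so e_M = 4.2 + 0.8e_R.
The best-response slope de_M/de_R = 0.8 > 0: the reaction function is upward-sloping, so the choices are strategic complements.

strategic complements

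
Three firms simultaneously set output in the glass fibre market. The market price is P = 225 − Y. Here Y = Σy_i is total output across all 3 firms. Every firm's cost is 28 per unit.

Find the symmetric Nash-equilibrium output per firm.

A representative firm's profit is π_i = y_i(225 − Y) − 28y_i, with Y = y_i + Σ_{j≠i} y_j.
First-order condition: 197 − 2y_i − Σ_{j≠i} y_j = 0.
Imposing symmetry (y_j = y for all j) turns Σ_{j≠i} y_j into 2y, so 197 = 4y and y = 49.25.

49.25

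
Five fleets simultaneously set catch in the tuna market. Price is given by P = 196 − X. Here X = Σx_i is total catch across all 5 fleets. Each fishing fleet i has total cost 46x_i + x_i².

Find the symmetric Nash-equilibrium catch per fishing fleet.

18.75

A representative fishing fleet's profit is π_i = x_i(196 − X) − 46x_i − x_i², with X = x_i + Σ_{j≠i} x_j.
First-order condition: 150 − 4x_i − Σ_{j≠i} x_j = 0.
With identical fishing fleets, set every x_j = x: then 150 − 4x − 4x = 0, i.e. x = 150/8 = 18.75.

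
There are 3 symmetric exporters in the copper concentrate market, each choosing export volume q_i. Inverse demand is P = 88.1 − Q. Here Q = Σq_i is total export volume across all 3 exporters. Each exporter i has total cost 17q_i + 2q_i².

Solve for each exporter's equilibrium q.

A representative exporter's profit is π_i = q_i(88.1 − Q) − 17q_i − 2q_i², with Q = q_i + Σ_{j≠i} q_j.
First-order condition: 71.1 − 6q_i − Σ_{j≠i} q_j = 0.
Imposing symmetry (q_j = q for all j) turns Σ_{j≠i} q_j into 2q, so 71.1 = 8q and q = 8.8875.

8.8875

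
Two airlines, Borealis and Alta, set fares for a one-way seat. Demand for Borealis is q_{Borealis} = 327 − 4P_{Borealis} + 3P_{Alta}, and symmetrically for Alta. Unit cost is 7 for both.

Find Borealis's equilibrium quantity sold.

Borealis's profit: π = (P_{Borealis} − 7)(327 − 4P_{Borealis} + 3P_{Alta}).
∂π/∂P_{Borealis} = 355 − 8P_{Borealis} + 3P_{Alta} = 0 ⇒ P_{Borealis} = 44.375 + 0.375P_{Alta}.
Setting P_{Borealis} = P_{Alta} in the reaction function: P_{Borealis} = 44.375 + 0.375P_{Borealis}, so P_{Borealis} = 44.375 / 0.625 = 71.
q_{Borealis} = 327 − 4·71 + 3·71 = 256.

256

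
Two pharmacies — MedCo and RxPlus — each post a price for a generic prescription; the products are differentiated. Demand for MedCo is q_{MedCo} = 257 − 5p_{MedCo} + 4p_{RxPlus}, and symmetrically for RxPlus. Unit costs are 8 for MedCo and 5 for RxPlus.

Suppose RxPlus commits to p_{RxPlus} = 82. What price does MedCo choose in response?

62.5

MedCo's profit: π = (p_{MedCo} − 8)(257 − 5p_{MedCo} + 4p_{RxPlus}).
∂π/∂p_{MedCo} = 297 − 10p_{MedCo} + 4p_{RxPlus} = 0 ⇒ p_{MedCo} = 29.7 + 0.4p_{RxPlus}.
At p_{RxPlus} = 82: p_{MedCo} = 29.7 + 0.4·82 = 62.5.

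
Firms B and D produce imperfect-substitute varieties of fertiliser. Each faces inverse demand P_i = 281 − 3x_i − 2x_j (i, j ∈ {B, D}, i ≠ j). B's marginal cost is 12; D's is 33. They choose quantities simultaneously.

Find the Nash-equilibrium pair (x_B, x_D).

Firm B's profit: π = x_B(281 − 3x_B − 2x_D) − 12x_B.
∂π/∂x_B = 269 − 6x_B − 2x_D = 0 ⇒ x_B = 269/6 − (1/3)x_D.
Similarly x_D = 124/3 − (1/3)x_B.
Solving the two reaction functions simultaneously: (1 − (−1/3)(−1/3))x_B = 269/6 − (1/3)·(124/3), so (8/9)x_B = 559/18 and x_B = 34.9375.
Then x_D = 124/3 − (1/3)·34.9375 = 29.6875.

34.9375, 29.6875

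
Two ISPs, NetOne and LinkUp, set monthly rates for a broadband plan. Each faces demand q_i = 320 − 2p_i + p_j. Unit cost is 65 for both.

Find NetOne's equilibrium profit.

14450

NetOne's profit: π = (p_{NetOne} − 65)(320 − 2p_{NetOne} + p_{LinkUp}).
∂π/∂p_{NetOne} = 450 − 4p_{NetOne} + p_{LinkUp} = 0 ⇒ p_{NetOne} = 112.5 + 0.25p_{LinkUp}.
Setting p_{NetOne} = p_{LinkUp} in the reaction function: p_{NetOne} = 112.5 + 0.25p_{NetOne}, so p_{NetOne} = 112.5 / 0.75 = 150.
q_{NetOne} = 320 − 2·150 + 150 = 170.
Profit = (150 − 65)·170 = 14450.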